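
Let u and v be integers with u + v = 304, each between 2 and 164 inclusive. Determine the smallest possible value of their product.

For a fixed sum, uv is smallest when u and v are as far apart as possible.
The extreme feasible split is u = 140, v = 164, giving uv = 22960.

22960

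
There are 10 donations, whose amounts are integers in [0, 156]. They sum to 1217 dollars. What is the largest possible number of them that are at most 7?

2

Suppose k of them are at most 7. Those contribute at most 7 each and the rest at most 156 each.
So the total is at most 7k + 156(10 − k) = 1560 − 149k. This must still be ≥ 1217, so k ≤ 2.
k = 2 is achieved by 2 values at 7 and 8 at 156, total 1262; lower one of the 156's by 45 (still > 7) to reach 1217.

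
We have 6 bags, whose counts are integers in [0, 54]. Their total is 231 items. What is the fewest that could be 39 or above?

1

If only k of them are at least 39, the other 6 − k are at most 38, so the total is at most k·54 + (6 − k)·38.
This must reach 231, so k·54 + (6 − k)·38 ≥ 231, giving k ≥ 1.
Exactly 1 works: 1 value at 54 and 5 at 38 total 244; lower one of the high values by 13 (still ≥ 39) to hit 231.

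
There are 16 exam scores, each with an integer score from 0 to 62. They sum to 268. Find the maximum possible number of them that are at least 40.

6

Suppose k of them are at least 40. Those contribute at least 40 each and the other 16 − k at least 0 each.
So the total is at least 40k + 0(16 − k) = 0 + 40k. This must be ≤ 268, giving k ≤ 6.
k = 6 is achieved by 6 values at 40 and 10 at 0, total 240; add 28 to one value (staying below 40) to reach 268.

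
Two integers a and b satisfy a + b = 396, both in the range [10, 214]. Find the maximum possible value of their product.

With a + b fixed, ab peaks when the two are closest together.
Taking a = 198 and b = 198 (both in [10, 214]) gives ab = 39204.

39204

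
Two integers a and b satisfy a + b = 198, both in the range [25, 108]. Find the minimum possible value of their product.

9720

Since a + b is fixed, pushing one of them to its bound minimizes the product.
The extreme feasible split is a = 90, b = 108, giving ab = 9720.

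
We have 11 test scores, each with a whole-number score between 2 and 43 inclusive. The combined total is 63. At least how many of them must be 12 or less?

Each value above 12 is at least 13, contributing at least 13 − 2 = 11 above the floor 2.
The sum exceeds the floor total 22 by 41, so at most ⌊41/11⌋ = 3 exceed 12, and at least 8 are ≤ 12.
Exactly 8 works: 8 values at 2 and 3 at 13 total 55; raise one of the low values by 8 (still ≤ 12) to hit 63.

8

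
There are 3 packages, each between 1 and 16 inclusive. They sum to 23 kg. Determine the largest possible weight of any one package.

Maximizing one value means minimizing the remaining 2.
The other 2 contribute at least 2 × 1 = 2, leaving at most 23 − 2 = 21.
But each package is capped at 16, so the maximum is 16.
Achievable: one at 16 and the other 2 totalling 7, which fits since 2 × 1 ≤ 7 ≤ 2 × 16.

16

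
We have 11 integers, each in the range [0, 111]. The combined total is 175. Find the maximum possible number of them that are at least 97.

Suppose k of them are at least 97. Those contribute at least 97 each and the other 11 − k at least 0 each.
So the total is at least 97k + 0(11 − k) = 0 + 97k. This must be ≤ 175, giving k ≤ 1.
k = 1 is achieved by 1 value at 97 and 10 at 0, total 97; add 78 to one value (staying below 97) to reach 175.

1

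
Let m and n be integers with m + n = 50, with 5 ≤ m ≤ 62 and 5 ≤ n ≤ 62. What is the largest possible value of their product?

For a fixed sum, the product mn is largest when m and n are as close as possible.
Taking m = 25 and n = 25 (both in [5, 62]) gives mn = 625.

625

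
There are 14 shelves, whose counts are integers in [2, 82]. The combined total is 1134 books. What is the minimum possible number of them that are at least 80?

10

Suppose at most 14 − j of them reach 80; then j values are ≤ 79 and the rest ≤ 82.
The total is then ≤ 79·j + 82·(14 − j) = 1148 − 3j. For this to be ≥ 1134 we need j ≤ 4, so at least 14 − 4 = 10 must reach 80.
Exactly 10 works: 10 values at 82 and 4 at 79 total 1136; lower one of the high values by 2 (still ≥ 80) to hit 1134.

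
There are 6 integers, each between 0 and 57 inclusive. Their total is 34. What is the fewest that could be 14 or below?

Let j be the number exceeding 14. Then the total is ≥ 15·j + 0·(6 − j) = 0 + 15j.
So 15j ≤ 34 and j ≤ 2; hence at least 6 − 2 = 4 are ≤ 14.
Exactly 4 works: 4 values at 0 and 2 at 15 total 30; raise one of the low values by 4 (still ≤ 14) to hit 34.

4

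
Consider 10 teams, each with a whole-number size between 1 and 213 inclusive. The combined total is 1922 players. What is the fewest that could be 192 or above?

1

If only k of them are at least 192, the other 10 − k are at most 191, so the total is at most k·213 + (10 − k)·191.
This must reach 1922, so k·213 + (10 − k)·191 ≥ 1922, giving k ≥ 1.
Exactly 1 works: 1 value at 213 and 9 at 191 total 1932; lower one of the high values by 10 (still ≥ 192) to hit 1922.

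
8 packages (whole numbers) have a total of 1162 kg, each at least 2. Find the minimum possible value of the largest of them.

The 8 values sum to 1162, so their maximum is at least ⌈1162/8⌉ = 146.
Achievable: 2 of them at 146 and 6 at 145 total 1162.

146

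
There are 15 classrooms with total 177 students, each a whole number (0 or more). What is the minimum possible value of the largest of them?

The average is 177/15 > 11, so not all 15 can be 11 or less; the largest is ≥ 12.
Taking 3 copies of 11 and 12 copies of 12 gives exactly 177, so 12 is attained.

12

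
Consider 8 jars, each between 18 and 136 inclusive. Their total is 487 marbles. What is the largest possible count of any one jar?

136

Maximizing one value means minimizing the remaining 7.
The other 7 contribute at least 7 × 18 = 126, leaving at most 487 − 126 = 361.
But each jar is capped at 136, so the maximum is 136.
Achievable: one at 136 and the other 7 totalling 351, which fits since 7 × 18 ≤ 351 ≤ 7 × 136.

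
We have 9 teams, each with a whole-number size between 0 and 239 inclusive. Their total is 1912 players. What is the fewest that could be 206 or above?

2

If only k of them are at least 206, the other 9 − k are at most 205, so the total is at most k·239 + (9 − k)·205.
This must reach 1912, so k·239 + (9 − k)·205 ≥ 1912, giving k ≥ 2.
Exactly 2 works: 2 values at 239 and 7 at 205 total 1913; lower one of the high values by 1 (still ≥ 206) to hit 1912.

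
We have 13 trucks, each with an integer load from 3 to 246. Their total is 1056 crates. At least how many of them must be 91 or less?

Each value above 91 is at least 92, contributing at least 92 − 3 = 89 above the floor 3.
The sum exceeds the floor total 39 by 1017, so at most ⌊1017/89⌋ = 11 exceed 91, and at least 2 are ≤ 91.
Exactly 2 works: 2 values at 3 and 11 at 92 total 1018; raise one of the low values by 38 (still ≤ 91) to hit 1056.

2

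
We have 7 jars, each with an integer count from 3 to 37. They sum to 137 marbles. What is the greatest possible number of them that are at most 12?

4

Each value at 12 or below falls at least 37 − 12 = 25 short of the ceiling 37.
The ceiling total is 7 × 37 = 259, and we need 137, so at most ⌊(259 − 137)/25⌋ = 4 can be that low.
k = 4 is achieved by 4 values at 12 and 3 at 37, total 159; lower one of the 37's by 22 (still > 12) to reach 137.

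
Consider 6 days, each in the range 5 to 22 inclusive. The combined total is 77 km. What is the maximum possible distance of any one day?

To make one day as large as possible, make the other 5 as small as possible.
The other 5 contribute at least 5 × 5 = 25, leaving at most 77 − 25 = 52.
But each day is capped at 22, so the maximum is 22.
Achievable: one at 22 and the other 5 totalling 55, which fits since 5 × 5 ≤ 55 ≤ 5 × 22.

22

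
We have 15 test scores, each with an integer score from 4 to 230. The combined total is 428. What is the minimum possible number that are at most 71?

Let j be the number exceeding 71. Then the total is ≥ 72·j + 4·(15 − j) = 60 + 68j.
So 68j ≤ 368 and j ≤ 5; hence at least 15 − 5 = 10 are ≤ 71.
Exactly 10 works: 10 values at 4 and 5 at 72 total 400; raise one of the low values by 28 (still ≤ 71) to hit 428.

10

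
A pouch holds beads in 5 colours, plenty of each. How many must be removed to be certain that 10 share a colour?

You could draw 9 of every colour without reaching 10 of any — 45 in all.
One more forces 10 of some colour, so 45 + 1 = 46.

46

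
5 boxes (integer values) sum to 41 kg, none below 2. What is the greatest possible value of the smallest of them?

The average is 41/5 < 9, so some value is ≤ 8.
Achievable: 4 of them at 8 and 1 at 9 total 41.

8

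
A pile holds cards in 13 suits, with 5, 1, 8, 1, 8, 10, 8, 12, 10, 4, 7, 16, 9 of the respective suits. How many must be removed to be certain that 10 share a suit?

In the worst case you take as many as possible of each suit without reaching 10: 5 + 1 + 8 + 1 + 8 + 9 + 8 + 9 + 9 + 4 + 7 + 9 + 9 = 87.
The next one must give 10 of some suit, so 87 + 1 = 88.

88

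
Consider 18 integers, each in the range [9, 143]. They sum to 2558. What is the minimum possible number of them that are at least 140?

14

Each value short of 140 is at most 139, costing at least 143 − 139 = 4 against the maximum total of 2574.
We can afford to lose at most 2574 − 2558 = 16, so at most ⌊16/4⌋ = 4 fall short, and at least 14 are ≥ 140.
Exactly 14 works: 14 values at 143 and 4 at 139 total 2558.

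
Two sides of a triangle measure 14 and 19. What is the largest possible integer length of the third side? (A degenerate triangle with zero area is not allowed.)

32

The third side must be less than 14 + 19 = 33.
The largest integer below 33 is 32.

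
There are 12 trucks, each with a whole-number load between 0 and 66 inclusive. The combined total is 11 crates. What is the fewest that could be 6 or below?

11

If only k of them are at most 6, the other 12 − k are at least 7, so the total is at least (12 − k)·7 + k·0.
This is ≤ 11, so (12 − k)·7 + 0k ≤ 11, which gives k ≥ 11.
Exactly 11 works: 11 values at 0 and 1 at 7 total 7; raise one of the low values by 4 (still ≤ 6) to hit 11.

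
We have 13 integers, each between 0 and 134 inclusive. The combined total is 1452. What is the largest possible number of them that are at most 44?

Suppose k of them are at most 44. Those contribute at most 44 each and the rest at most 134 each.
So the total is at most 44k + 134(13 − k) = 1742 − 90k. This must still be ≥ 1452, so k ≤ 3.
k = 3 is achieved by 3 values at 44 and 10 at 134, total 1472; lower one of the 134's by 20 (still > 44) to reach 1452.

3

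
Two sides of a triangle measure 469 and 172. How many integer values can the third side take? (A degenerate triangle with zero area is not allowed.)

The triangle inequality gives |469 − 172| < c < 469 + 172, i.e. 297 < c < 641.
So c can be any integer from 298 to 640: 343 values.

343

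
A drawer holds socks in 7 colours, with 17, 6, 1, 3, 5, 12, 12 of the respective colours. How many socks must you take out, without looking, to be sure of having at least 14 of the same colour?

In the worst case you take as many as possible of each colour without reaching 14: 13 + 6 + 1 + 3 + 5 + 12 + 12 = 52.
The next one must give 14 of some colour, so 52 + 1 = 53.

53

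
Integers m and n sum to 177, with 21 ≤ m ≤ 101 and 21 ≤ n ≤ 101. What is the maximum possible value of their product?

With m + n fixed, mn peaks when the two are closest together.
Taking m = 88 and n = 89 (both in [21, 101]) gives mn = 7832.

7832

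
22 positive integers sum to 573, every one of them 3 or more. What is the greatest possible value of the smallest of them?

The average is 573/22 < 27, so some value is ≤ 26.
Equality holds with 21 values of 26 and 1 value of 27.

26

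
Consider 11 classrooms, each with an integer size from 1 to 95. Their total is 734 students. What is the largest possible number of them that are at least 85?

8

If k of the values are ≥ 85, the total is ≥ 85k + 1(11 − k).
Setting 85k + 1(11 − k) ≤ 734 gives 84k ≤ 723, so k ≤ 8.
k = 8 is achieved by 8 values at 85 and 3 at 1, total 683; add 51 to one value (staying below 85) to reach 734.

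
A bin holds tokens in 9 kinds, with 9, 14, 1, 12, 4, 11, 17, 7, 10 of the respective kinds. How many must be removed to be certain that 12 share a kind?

In the worst case you take as many as possible of each kind without reaching 12: 9 + 11 + 1 + 11 + 4 + 11 + 11 + 7 + 10 = 75.
The next one must give 12 of some kind, so 75 + 1 = 76.

76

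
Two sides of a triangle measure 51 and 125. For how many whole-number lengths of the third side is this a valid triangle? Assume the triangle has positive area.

The triangle inequality gives |51 − 125| < c < 51 + 125, i.e. 74 < c < 176.
So c can be any integer from 75 to 175: 101 values.

101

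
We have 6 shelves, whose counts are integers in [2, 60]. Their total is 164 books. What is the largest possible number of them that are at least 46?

If k of the values are ≥ 46, the total is ≥ 46k + 2(6 − k).
Setting 46k + 2(6 − k) ≤ 164 gives 44k ≤ 152, so k ≤ 3.
k = 3 is achieved by 3 values at 46 and 3 at 2, total 144; add 20 to one value (staying below 46) to reach 164.

3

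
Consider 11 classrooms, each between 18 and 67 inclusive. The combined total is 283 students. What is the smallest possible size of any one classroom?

Minimizing one value means maximizing the remaining 10.
The other 10 can take up 10 × 67 = 670 ≥ 283 − 18, so one classroom can sit at its floor of 18.
Achievable: one at 18 and the other 10 totalling 265, which fits since 10 × 18 ≤ 265 ≤ 10 × 67.

18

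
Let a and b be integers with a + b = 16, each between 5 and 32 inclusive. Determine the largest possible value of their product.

With a + b fixed, ab peaks when the two are closest together.
Taking a = 8 and b = 8 (both in [5, 32]) gives ab = 64.

64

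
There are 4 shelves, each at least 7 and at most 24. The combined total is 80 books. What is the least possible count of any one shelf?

8

To make one shelf as small as possible, make the other 3 as large as possible.
The other 3 contribute at most 3 × 24 = 72, leaving at least 80 − 72 = 8.
Since 8 ≥ 7, this is achievable: one at 8 and 3 at 24.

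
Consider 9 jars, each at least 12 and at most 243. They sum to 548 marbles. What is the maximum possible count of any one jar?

243

Maximizing one value means minimizing the remaining 8.
The other 8 contribute at least 8 × 12 = 96, leaving at most 548 − 96 = 452.
But each jar is capped at 243, so the maximum is 243.
Achievable: one at 243 and the other 8 totalling 305, which fits since 8 × 12 ≤ 305 ≤ 8 × 243.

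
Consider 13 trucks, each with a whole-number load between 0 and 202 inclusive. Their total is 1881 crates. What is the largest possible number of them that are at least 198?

With k values at 198 or above and the rest at least 0, the sum is at least 0 + 198k.
Since the sum is 1881, we need 198k ≤ 1881, i.e. k ≤ 9.
k = 9 is achieved by 9 values at 198 and 4 at 0, total 1782; add 99 to one value (staying below 198) to reach 1881.

9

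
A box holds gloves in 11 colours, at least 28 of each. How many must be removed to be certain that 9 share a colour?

89

You could draw 8 of every colour without reaching 9 of any — 88 in all.
One more forces 9 of some colour, so 88 + 1 = 89.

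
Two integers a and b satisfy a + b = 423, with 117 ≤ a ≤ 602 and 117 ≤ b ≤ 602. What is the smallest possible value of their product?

Since a + b is fixed, pushing one of them to its bound minimizes the product.
At the endpoint a = 117, b = 423 − 117 = 306, so ab = 117 × 306 = 35802.

35802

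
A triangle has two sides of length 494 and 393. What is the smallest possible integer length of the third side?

102

The third side must exceed |494 − 393| = 101.
The smallest integer above 101 is 102.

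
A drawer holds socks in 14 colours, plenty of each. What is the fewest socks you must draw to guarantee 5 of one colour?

In the worst case you draw 4 of each of the 14 colours: 14 × 4 = 56.
One more forces 5 of some colour, so 56 + 1 = 57.

57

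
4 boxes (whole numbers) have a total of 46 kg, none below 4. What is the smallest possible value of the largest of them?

12

If every one of the 4 were at most 11, the total would be at most 4 × 11 = 44 < 46.
Equality holds with 2 values of 12 and 2 values of 11.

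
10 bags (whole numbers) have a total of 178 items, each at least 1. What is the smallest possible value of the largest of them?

The 10 values sum to 178, so their maximum is at least ⌈178/10⌉ = 18.
Taking 2 copies of 17 and 8 copies of 18 gives exactly 178, so 18 is attained.

18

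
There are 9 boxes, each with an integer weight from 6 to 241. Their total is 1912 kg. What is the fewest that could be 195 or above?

If only k of them are at least 195, the other 9 − k are at most 194, so the total is at most k·241 + (9 − k)·194.
This must reach 1912, so k·241 + (9 − k)·194 ≥ 1912, giving k ≥ 4.
Exactly 4 works: 4 values at 241 and 5 at 194 total 1934; lower one of the high values by 22 (still ≥ 195) to hit 1912.

4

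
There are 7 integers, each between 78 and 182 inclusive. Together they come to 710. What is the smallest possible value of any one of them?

78

To make one integer as small as possible, make the other 6 as large as possible.
The other 6 can take up 6 × 182 = 1092 ≥ 710 − 78, so one integer can sit at its floor of 78.
Achievable: one at 78 and the other 6 totalling 632, which fits since 6 × 78 ≤ 632 ≤ 6 × 182.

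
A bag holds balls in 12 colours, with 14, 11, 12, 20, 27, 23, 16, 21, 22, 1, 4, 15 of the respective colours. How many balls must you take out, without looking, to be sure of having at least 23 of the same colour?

181

In the worst case you take as many as possible of each colour without reaching 23: 14 + 11 + 12 + 20 + 22 + 22 + 16 + 21 + 22 + 1 + 4 + 15 = 180.
The next one must give 23 of some colour, so 180 + 1 = 181.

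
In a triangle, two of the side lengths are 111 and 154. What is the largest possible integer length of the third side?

The third side must be less than 111 + 154 = 265.
The largest integer below 265 is 264.

264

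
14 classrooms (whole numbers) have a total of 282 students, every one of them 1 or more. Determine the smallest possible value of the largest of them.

The 14 values sum to 282, so their maximum is at least ⌈282/14⌉ = 21.
Equality holds with 2 values of 21 and 12 values of 20.

21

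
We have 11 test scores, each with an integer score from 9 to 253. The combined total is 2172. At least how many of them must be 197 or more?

1

Each value short of 197 is at most 196, costing at least 253 − 196 = 57 against the maximum total of 2783.
We can afford to lose at most 2783 − 2172 = 611, so at most ⌊611/57⌋ = 10 fall short, and at least 1 are ≥ 197.
Exactly 1 works: 1 value at 253 and 10 at 196 total 2213; lower one of the high values by 41 (still ≥ 197) to hit 2172.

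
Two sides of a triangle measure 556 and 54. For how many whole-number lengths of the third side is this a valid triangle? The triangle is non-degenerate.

107

The triangle inequality gives |556 − 54| < c < 556 + 54, i.e. 502 < c < 610.
So c can be any integer from 503 to 609: 107 values.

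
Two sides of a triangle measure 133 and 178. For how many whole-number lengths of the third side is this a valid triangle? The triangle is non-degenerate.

The triangle inequality gives |133 − 178| < c < 133 + 178, i.e. 45 < c < 311.
So c can be any integer from 46 to 310: 265 values.

265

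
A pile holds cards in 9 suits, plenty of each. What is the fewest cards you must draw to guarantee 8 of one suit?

You could draw 7 of every suit without reaching 8 of any — 63 in all.
One more forces 8 of some suit, so 63 + 1 = 64.

64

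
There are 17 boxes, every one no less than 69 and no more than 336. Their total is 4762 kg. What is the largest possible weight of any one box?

Maximizing one value means minimizing the remaining 16.
The other 16 contribute at least 16 × 69 = 1104, leaving at most 4762 − 1104 = 3658.
But each box is capped at 336, so the maximum is 336.
Achievable: one at 336 and the other 16 totalling 4426, which fits since 16 × 69 ≤ 4426 ≤ 16 × 336.

336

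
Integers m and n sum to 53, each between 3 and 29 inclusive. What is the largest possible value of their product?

702

With m + n fixed, mn peaks when the two are closest together.
Taking m = 26 and n = 27 (both in [3, 29]) gives mn = 702.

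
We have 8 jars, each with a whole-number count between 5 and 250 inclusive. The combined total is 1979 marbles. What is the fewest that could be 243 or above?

6

Suppose at most 8 − j of them reach 243; then j values are ≤ 242 and the rest ≤ 250.
The total is then ≤ 242·j + 250·(8 − j) = 2000 − 8j. For this to be ≥ 1979 we need j ≤ 2, so at least 8 − 2 = 6 must reach 243.
Exactly 6 works: 6 values at 250 and 2 at 242 total 1984; lower one of the high values by 5 (still ≥ 243) to hit 1979.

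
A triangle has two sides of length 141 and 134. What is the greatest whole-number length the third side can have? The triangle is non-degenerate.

The third side must be less than 141 + 134 = 275.
The largest integer below 275 is 274.

274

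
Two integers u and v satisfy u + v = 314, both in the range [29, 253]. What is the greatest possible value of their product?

For a fixed sum, the product uv is largest when u and v are as close as possible.
Taking u = 157 and v = 157 (both in [29, 253]) gives uv = 24649.

24649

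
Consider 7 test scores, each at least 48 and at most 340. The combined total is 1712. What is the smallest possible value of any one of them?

48

To make one score as small as possible, make the other 6 as large as possible.
The other 6 can take up 6 × 340 = 2040 ≥ 1712 − 48, so one score can sit at its floor of 48.
Achievable: one at 48 and the other 6 totalling 1664, which fits since 6 × 48 ≤ 1664 ≤ 6 × 340.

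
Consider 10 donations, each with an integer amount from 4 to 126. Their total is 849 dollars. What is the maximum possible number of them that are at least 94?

8

With k values at 94 or above and the rest at least 4, the sum is at least 40 + 90k.
Since the sum is 849, we need 90k ≤ 809, i.e. k ≤ 8.
k = 8 is achieved by 8 values at 94 and 2 at 4, total 760; add 89 to one value (staying below 94) to reach 849.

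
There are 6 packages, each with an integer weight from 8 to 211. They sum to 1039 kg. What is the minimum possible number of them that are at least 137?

3

Suppose at most 6 − j of them reach 137; then j values are ≤ 136 and the rest ≤ 211.
The total is then ≤ 136·j + 211·(6 − j) = 1266 − 75j. For this to be ≥ 1039 we need j ≤ 3, so at least 6 − 3 = 3 must reach 137.
Exactly 3 works: 3 values at 211 and 3 at 136 total 1041; lower one of the high values by 2 (still ≥ 137) to hit 1039.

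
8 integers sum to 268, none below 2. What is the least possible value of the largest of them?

34

The average is 268/8 > 33, so not all 8 can be 33 or less; the largest is ≥ 34.
Taking 4 copies of 33 and 4 copies of 34 gives exactly 268, so 34 is attained.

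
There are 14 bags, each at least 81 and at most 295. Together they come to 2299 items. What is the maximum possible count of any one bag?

Maximizing one value means minimizing the remaining 13.
The other 13 contribute at least 13 × 81 = 1053, leaving at most 2299 − 1053 = 1246.
But each bag is capped at 295, so the maximum is 295.
Achievable: one at 295 and the other 13 totalling 2004, which fits since 13 × 81 ≤ 2004 ≤ 13 × 295.

295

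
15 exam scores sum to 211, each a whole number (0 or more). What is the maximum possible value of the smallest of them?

14

If every one of the 15 were at least 15, the total would be at least 15 × 15 = 225 > 211.
Equality holds with 14 values of 14 and 1 value of 15.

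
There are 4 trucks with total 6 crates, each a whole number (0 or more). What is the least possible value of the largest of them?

2

If every one of the 4 were at most 1, the total would be at most 4 × 1 = 4 < 6.
Achievable: 2 of them at 2 and 2 at 1 total 6.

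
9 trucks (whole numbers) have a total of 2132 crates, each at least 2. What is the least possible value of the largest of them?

Some value must be at least ⌈2132/9⌉ = 237, since 9 × 236 = 2124 < 2132.
Achievable: 8 of them at 237 and 1 at 236 total 2132.

237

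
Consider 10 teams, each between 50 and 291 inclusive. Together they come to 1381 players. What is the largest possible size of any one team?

To make one team as large as possible, make the other 9 as small as possible.
The other 9 contribute at least 9 × 50 = 450, leaving at most 1381 − 450 = 931.
But each team is capped at 291, so the maximum is 291.
Achievable: one at 291 and the other 9 totalling 1090, which fits since 9 × 50 ≤ 1090 ≤ 9 × 291.

291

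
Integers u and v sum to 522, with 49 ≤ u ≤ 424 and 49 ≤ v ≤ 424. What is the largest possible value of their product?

68121

For a fixed sum, the product uv is largest when u and v are as close as possible.
Taking u = 261 and v = 261 (both in [49, 424]) gives uv = 68121.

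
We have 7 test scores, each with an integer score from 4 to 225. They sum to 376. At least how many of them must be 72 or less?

2

Each value above 72 is at least 73, contributing at least 73 − 4 = 69 above the floor 4.
The sum exceeds the floor total 28 by 348, so at most ⌊348/69⌋ = 5 exceed 72, and at least 2 are ≤ 72.
Exactly 2 works: 2 values at 4 and 5 at 73 total 373; raise one of the low values by 3 (still ≤ 72) to hit 376.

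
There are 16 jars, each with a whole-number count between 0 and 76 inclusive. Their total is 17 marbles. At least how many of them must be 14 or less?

If only k of them are at most 14, the other 16 − k are at least 15, so the total is at least (16 − k)·15 + k·0.
This is ≤ 17, so (16 − k)·15 + 0k ≤ 17, which gives k ≥ 15.
Exactly 15 works: 15 values at 0 and 1 at 15 total 15; raise one of the low values by 2 (still ≤ 14) to hit 17.

15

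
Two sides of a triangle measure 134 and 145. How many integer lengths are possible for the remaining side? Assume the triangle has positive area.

267

The triangle inequality gives |134 − 145| < c < 134 + 145, i.e. 11 < c < 279.
So c can be any integer from 12 to 278: 267 values.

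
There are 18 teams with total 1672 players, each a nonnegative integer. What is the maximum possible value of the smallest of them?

The 18 values sum to 1672, so their minimum is at most ⌊1672/18⌋ = 92.
Equality holds with 2 values of 92 and 16 values of 93.

92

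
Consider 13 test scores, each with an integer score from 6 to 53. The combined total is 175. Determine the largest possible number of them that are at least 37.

If k of the values are ≥ 37, the total is ≥ 37k + 6(13 − k).
Setting 37k + 6(13 − k) ≤ 175 gives 31k ≤ 97, so k ≤ 3.
k = 3 is achieved by 3 values at 37 and 10 at 6, total 171; add 4 to one value (staying below 37) to reach 175.

3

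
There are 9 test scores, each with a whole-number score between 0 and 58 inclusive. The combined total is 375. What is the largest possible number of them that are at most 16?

3

Suppose k of them are at most 16. Those contribute at most 16 each and the rest at most 58 each.
So the total is at most 16k + 58(9 − k) = 522 − 42k. This must still be ≥ 375, so k ≤ 3.
k = 3 is achieved by 3 values at 16 and 6 at 58, total 396; lower one of the 58's by 21 (still > 16) to reach 375.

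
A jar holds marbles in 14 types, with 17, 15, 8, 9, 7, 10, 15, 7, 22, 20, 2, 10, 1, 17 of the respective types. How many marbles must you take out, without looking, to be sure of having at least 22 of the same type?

In the worst case you take as many as possible of each type without reaching 22: 17 + 15 + 8 + 9 + 7 + 10 + 15 + 7 + 21 + 20 + 2 + 10 + 1 + 17 = 159.
The next one must give 22 of some type, so 159 + 1 = 160.

160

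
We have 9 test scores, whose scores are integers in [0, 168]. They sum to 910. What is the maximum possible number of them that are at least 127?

7

Suppose k of them are at least 127. Those contribute at least 127 each and the other 9 − k at least 0 each.
So the total is at least 127k + 0(9 − k) = 0 + 127k. This must be ≤ 910, giving k ≤ 7.
k = 7 is achieved by 7 values at 127 and 2 at 0, total 889; add 21 to one value (staying below 127) to reach 910.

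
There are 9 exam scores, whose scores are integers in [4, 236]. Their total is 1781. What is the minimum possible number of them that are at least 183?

3

Each value short of 183 is at most 182, costing at least 236 − 182 = 54 against the maximum total of 2124.
We can afford to lose at most 2124 − 1781 = 343, so at most ⌊343/54⌋ = 6 fall short, and at least 3 are ≥ 183.
Exactly 3 works: 3 values at 236 and 6 at 182 total 1800; lower one of the high values by 19 (still ≥ 183) to hit 1781.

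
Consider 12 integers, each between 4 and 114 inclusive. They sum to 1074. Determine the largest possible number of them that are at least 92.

If k of the values are ≥ 92, the total is ≥ 92k + 4(12 − k).
Setting 92k + 4(12 − k) ≤ 1074 gives 88k ≤ 1026, so k ≤ 11.
k = 11 is achieved by 11 values at 92 and 1 at 4, total 1016; add 58 to one value (staying below 92) to reach 1074.

11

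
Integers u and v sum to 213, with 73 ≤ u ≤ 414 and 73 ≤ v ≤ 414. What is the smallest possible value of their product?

Since u + v is fixed, pushing one of them to its bound minimizes the product.
The extreme feasible split is u = 73, v = 140, giving uv = 10220.

10220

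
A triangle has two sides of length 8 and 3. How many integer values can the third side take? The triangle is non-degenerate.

The triangle inequality gives |8 − 3| < c < 8 + 3, i.e. 5 < c < 11.
So c can be any integer from 6 to 10: 5 values.

5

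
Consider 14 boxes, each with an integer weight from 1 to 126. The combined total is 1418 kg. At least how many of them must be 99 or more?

If only k of them are at least 99, the other 14 − k are at most 98, so the total is at most k·126 + (14 − k)·98.
This must reach 1418, so k·126 + (14 − k)·98 ≥ 1418, giving k ≥ 2.
Exactly 2 works: 2 values at 126 and 12 at 98 total 1428; lower one of the high values by 10 (still ≥ 99) to hit 1418.

2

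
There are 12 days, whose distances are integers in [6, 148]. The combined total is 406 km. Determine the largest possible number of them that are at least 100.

Suppose k of them are at least 100. Those contribute at least 100 each and the other 12 − k at least 6 each.
So the total is at least 100k + 6(12 − k) = 72 + 94k. This must be ≤ 406, giving k ≤ 3.
k = 3 is achieved by 3 values at 100 and 9 at 6, total 354; add 52 to one value (staying below 100) to reach 406.

3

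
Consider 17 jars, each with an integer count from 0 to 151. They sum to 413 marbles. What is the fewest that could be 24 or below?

1

Each value above 24 is at least 25, contributing at least 25 − 0 = 25 above the floor 0.
The sum exceeds the floor total 0 by 413, so at most ⌊413/25⌋ = 16 exceed 24, and at least 1 are ≤ 24.
Exactly 1 works: 1 value at 0 and 16 at 25 total 400; raise one of the low values by 13 (still ≤ 24) to hit 413.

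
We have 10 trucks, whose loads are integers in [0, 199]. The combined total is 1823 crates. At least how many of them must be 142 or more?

If only k of them are at least 142, the other 10 − k are at most 141, so the total is at most k·199 + (10 − k)·141.
This must reach 1823, so k·199 + (10 − k)·141 ≥ 1823, giving k ≥ 8.
Exactly 8 works: 8 values at 199 and 2 at 141 total 1874; lower one of the high values by 51 (still ≥ 142) to hit 1823.

8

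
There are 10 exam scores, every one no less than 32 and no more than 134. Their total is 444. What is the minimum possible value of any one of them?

32

Minimizing one value means maximizing the remaining 9.
The other 9 can take up 9 × 134 = 1206 ≥ 444 − 32, so one score can sit at its floor of 32.
Achievable: one at 32 and the other 9 totalling 412, which fits since 9 × 32 ≤ 412 ≤ 9 × 134.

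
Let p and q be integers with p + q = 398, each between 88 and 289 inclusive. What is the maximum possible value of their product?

For a fixed sum, the product pq is largest when p and q are as close as possible.
Taking p = 199 and q = 199 (both in [88, 289]) gives pq = 39601.

39601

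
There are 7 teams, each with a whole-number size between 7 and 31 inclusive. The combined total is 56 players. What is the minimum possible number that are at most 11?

6

Each value above 11 is at least 12, contributing at least 12 − 7 = 5 above the floor 7.
The sum exceeds the floor total 49 by 7, so at most ⌊7/5⌋ = 1 exceed 11, and at least 6 are ≤ 11.
Exactly 6 works: 6 values at 7 and 1 at 12 total 54; raise one of the low values by 2 (still ≤ 11) to hit 56.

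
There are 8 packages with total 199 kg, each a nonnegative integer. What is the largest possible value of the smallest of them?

24

If every one of the 8 were at least 25, the total would be at least 8 × 25 = 200 > 199.
Taking 1 copy of 24 and 7 copies of 25 gives exactly 199, so 24 is attained.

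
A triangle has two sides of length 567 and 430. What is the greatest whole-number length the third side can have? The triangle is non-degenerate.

996

The third side must be less than 567 + 430 = 997.
The largest integer below 997 is 996.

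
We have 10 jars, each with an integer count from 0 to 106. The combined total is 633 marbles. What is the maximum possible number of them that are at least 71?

With k values at 71 or above and the rest at least 0, the sum is at least 0 + 71k.
Since the sum is 633, we need 71k ≤ 633, i.e. k ≤ 8.
k = 8 is achieved by 8 values at 71 and 2 at 0, total 568; add 65 to one value (staying below 71) to reach 633.

8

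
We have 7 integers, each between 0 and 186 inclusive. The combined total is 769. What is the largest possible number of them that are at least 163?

4

With k values at 163 or above and the rest at least 0, the sum is at least 0 + 163k.
Since the sum is 769, we need 163k ≤ 769, i.e. k ≤ 4.
k = 4 is achieved by 4 values at 163 and 3 at 0, total 652; add 117 to one value (staying below 163) to reach 769.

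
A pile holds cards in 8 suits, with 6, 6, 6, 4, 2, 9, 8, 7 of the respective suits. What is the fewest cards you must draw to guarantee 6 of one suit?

In the worst case you take as many as possible of each suit without reaching 6: 5 + 5 + 5 + 4 + 2 + 5 + 5 + 5 = 36.
The next one must give 6 of some suit, so 36 + 1 = 37.

37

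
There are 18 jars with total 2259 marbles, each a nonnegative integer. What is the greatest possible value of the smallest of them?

125

The 18 values sum to 2259, so their minimum is at most ⌊2259/18⌋ = 125.
Taking 9 copies of 125 and 9 copies of 126 gives exactly 2259, so 125 is attained.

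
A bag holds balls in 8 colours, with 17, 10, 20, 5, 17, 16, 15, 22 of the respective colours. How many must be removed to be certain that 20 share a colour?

In the worst case you take as many as possible of each colour without reaching 20: 17 + 10 + 19 + 5 + 17 + 16 + 15 + 19 = 118.
The next one must give 20 of some colour, so 118 + 1 = 119.

119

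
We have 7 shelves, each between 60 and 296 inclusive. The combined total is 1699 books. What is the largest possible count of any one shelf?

296

To make one shelf as large as possible, make the other 6 as small as possible.
The other 6 contribute at least 6 × 60 = 360, leaving at most 1699 − 360 = 1339.
But each shelf is capped at 296, so the maximum is 296.
Achievable: one at 296 and the other 6 totalling 1403, which fits since 6 × 60 ≤ 1403 ≤ 6 × 296.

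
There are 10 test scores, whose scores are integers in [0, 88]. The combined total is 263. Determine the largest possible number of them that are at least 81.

If k of the values are ≥ 81, the total is ≥ 81k + 0(10 − k).
Setting 81k + 0(10 − k) ≤ 263 gives 81k ≤ 263, so k ≤ 3.
k = 3 is achieved by 3 values at 81 and 7 at 0, total 243; add 20 to one value (staying below 81) to reach 263.

3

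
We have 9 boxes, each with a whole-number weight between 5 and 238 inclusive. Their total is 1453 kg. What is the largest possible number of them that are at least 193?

Suppose k of them are at least 193. Those contribute at least 193 each and the other 9 − k at least 5 each.
So the total is at least 193k + 5(9 − k) = 45 + 188k. This must be ≤ 1453, giving k ≤ 7.
k = 7 is achieved by 7 values at 193 and 2 at 5, total 1361; add 92 to one value (staying below 193) to reach 1453.

7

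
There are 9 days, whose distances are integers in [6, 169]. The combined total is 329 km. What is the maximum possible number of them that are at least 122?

2

Suppose k of them are at least 122. Those contribute at least 122 each and the other 9 − k at least 6 each.
So the total is at least 122k + 6(9 − k) = 54 + 116k. This must be ≤ 329, giving k ≤ 2.
k = 2 is achieved by 2 values at 122 and 7 at 6, total 286; add 43 to one value (staying below 122) to reach 329.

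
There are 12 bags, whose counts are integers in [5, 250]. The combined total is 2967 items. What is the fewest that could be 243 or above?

Suppose at most 12 − j of them reach 243; then j values are ≤ 242 and the rest ≤ 250.
The total is then ≤ 242·j + 250·(12 − j) = 3000 − 8j. For this to be ≥ 2967 we need j ≤ 4, so at least 12 − 4 = 8 must reach 243.
Exactly 8 works: 8 values at 250 and 4 at 242 total 2968; lower one of the high values by 1 (still ≥ 243) to hit 2967.

8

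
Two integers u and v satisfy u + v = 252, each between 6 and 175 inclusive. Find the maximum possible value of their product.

15876

With u + v fixed, uv peaks when the two are closest together.
Taking u = 126 and v = 126 (both in [6, 175]) gives uv = 15876.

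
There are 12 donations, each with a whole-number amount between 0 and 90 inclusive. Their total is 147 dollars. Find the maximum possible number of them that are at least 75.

If k of the values are ≥ 75, the total is ≥ 75k + 0(12 − k).
Setting 75k + 0(12 − k) ≤ 147 gives 75k ≤ 147, so k ≤ 1.
k = 1 is achieved by 1 value at 75 and 11 at 0, total 75; add 72 to one value (staying below 75) to reach 147.

1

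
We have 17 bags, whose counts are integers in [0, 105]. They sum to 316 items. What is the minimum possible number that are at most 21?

If only k of them are at most 21, the other 17 − k are at least 22, so the total is at least (17 − k)·22 + k·0.
This is ≤ 316, so (17 − k)·22 + 0k ≤ 316, which gives k ≥ 3.
Exactly 3 works: 3 values at 0 and 14 at 22 total 308; raise one of the low values by 8 (still ≤ 21) to hit 316.

3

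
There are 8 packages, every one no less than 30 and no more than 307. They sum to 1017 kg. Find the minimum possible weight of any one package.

To make one package as small as possible, make the other 7 as large as possible.
The other 7 can take up 7 × 307 = 2149 ≥ 1017 − 30, so one package can sit at its floor of 30.
Achievable: one at 30 and the other 7 totalling 987, which fits since 7 × 30 ≤ 987 ≤ 7 × 307.

30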